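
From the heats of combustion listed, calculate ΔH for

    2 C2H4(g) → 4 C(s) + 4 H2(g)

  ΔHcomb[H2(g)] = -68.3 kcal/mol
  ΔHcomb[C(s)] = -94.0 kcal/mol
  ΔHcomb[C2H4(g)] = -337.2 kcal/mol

With combustion enthalpies, reactants minus products:
= [2·(-337.2)] − [4·(-94.0) + 4·(-68.3)]
= -25.2 kcal/mol

ΔH = -25.2 kcal/mol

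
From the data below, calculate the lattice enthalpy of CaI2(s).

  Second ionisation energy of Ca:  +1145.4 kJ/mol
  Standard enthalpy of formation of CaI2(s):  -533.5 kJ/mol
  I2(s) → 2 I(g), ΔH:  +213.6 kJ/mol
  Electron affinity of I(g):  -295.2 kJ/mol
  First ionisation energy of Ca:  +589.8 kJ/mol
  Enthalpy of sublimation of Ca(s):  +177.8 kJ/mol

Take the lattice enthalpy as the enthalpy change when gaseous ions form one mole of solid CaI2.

ΔHf° = 1·ΔHsub + 1·(ΣIE) + 1·D(I2) + 2·EA + U
-533.5 = 1·(+177.8) + 1·(+1735.2) + 1·(+213.6) + 2·(-295.2) + U
U = -533.5 − (+1536.2) = -2069.7 kJ/mol

U = -2069.7 kJ/mol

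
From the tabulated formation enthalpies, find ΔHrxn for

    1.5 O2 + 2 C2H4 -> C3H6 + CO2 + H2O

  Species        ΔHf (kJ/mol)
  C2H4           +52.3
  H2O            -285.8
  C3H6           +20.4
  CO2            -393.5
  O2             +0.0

Products: 1·(+20.4) + 1·(-393.5) + 1·(-285.8) = -658.9
Reactants: 3/2·(+0.0) + 2·(+52.3) = +104.6
ΔHrxn = (-658.9) − (+104.6) = -763.5 kJ/mol

ΔHrxn = -763.5 kJ/mol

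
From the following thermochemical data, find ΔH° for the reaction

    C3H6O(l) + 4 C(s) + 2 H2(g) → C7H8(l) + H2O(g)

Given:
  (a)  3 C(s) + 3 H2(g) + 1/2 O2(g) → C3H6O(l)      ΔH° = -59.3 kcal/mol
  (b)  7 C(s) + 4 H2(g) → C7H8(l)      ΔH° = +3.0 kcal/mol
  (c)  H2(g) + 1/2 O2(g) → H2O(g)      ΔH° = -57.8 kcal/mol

(a) reversed (C3H6O(l) must end up as a reactant): +59.3 kcal/mol
(b) as written (C7H8(l) already on the product side): +3.0 kcal/mol
(c) as written (H2O(g) already on the product side): -57.8 kcal/mol
By Hess's law, ΔH° = (-1)·(-59.3) + (1)·(+3.0) + (1)·(-57.8) = 4.5 kcal/mol

ΔH° = 4.5 kcal/mol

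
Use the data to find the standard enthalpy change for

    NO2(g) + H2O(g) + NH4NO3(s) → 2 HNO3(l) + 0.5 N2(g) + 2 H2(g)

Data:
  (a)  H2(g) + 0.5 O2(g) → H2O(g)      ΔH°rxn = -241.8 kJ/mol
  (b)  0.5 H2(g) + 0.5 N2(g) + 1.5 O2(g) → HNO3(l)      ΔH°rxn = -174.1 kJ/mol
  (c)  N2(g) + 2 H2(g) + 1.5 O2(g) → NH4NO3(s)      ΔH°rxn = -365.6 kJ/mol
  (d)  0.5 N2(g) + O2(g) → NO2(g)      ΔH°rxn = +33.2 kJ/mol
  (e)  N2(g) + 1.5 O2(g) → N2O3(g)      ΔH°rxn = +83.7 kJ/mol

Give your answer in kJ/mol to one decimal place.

(a) reversed (H2O(g) must end up as a reactant): +241.8 kJ/mol
(b) × 2 (scale by 2 for the 2 HNO3(l)): (2)·(-174.1) = -348.2 kJ/mol
(c) reversed (NH4NO3(s) must end up as a reactant): +365.6 kJ/mol
(d) reversed (reverse to put NO2(g) on the reactant side): -33.2 kJ/mol
(e): not needed (N2O3(g) appears nowhere else).
Combining the equations, ΔH°rxn = (+241.8) + (-348.2) + (+365.6) + (-33.2) = 226.0 kJ/mol

ΔH°rxn = 226.0 kJ/mol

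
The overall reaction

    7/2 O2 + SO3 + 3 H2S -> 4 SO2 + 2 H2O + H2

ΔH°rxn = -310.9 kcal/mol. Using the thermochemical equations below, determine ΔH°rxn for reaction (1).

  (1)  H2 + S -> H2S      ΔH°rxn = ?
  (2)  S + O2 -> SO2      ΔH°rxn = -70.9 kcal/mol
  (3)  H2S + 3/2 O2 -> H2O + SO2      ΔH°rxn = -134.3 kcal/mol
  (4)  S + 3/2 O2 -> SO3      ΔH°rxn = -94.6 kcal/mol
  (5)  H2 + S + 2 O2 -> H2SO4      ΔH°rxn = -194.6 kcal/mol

ΔH°rxn = -4.9 kcal/mol

(1) reversed: contributes −x
(2) × 2: (2)·(-70.9) = -141.8 kcal/mol
(3) × 2: (2)·(-134.3) = -268.6 kcal/mol
(4) reversed: +94.6 kcal/mol
(5): not needed.
-310.9 = (-141.8) + (-268.6) + (+94.6) − x
x = (-310.9 − (-315.8)) / (-1) = -4.9 kcal/mol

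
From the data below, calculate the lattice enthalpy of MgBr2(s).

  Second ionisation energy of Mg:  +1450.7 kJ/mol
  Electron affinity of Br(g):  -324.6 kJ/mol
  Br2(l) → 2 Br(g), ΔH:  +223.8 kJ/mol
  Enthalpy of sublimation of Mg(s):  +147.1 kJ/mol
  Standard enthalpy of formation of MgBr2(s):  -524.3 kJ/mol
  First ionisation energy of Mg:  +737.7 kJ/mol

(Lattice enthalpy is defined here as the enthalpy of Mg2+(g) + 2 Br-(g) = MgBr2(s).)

ΔHf° = 1·ΔHsub + 1·(ΣIE) + 1·D(Br2) + 2·EA + U
-524.3 = 1·(+147.1) + 1·(+2188.4) + 1·(+223.8) + 2·(-324.6) + U
U = -524.3 − (+1910.1) = -2434.4 kJ/mol

U = -2434.4 kJ/mol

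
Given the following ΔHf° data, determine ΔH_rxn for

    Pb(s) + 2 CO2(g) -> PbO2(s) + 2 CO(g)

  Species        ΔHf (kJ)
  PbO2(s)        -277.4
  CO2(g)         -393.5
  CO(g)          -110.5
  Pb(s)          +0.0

ΔH_rxn = 288.6 kJ

Products: 1·(-277.4) + 2·(-110.5) = -498.4
Reactants: 1·(+0.0) + 2·(-393.5) = -787.0
ΔH_rxn = (-498.4) − (-787.0) = 288.6 kJ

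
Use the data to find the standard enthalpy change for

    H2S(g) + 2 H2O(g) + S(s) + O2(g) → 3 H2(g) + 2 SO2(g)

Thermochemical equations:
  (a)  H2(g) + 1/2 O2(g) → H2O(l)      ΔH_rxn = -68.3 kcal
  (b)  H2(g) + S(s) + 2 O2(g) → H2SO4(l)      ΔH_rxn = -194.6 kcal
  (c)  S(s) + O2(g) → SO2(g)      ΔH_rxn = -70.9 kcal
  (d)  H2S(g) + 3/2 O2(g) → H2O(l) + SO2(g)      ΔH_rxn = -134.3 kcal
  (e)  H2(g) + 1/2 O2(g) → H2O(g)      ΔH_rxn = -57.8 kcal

(a) reversed: +68.3 kcal
(b): not needed.
(c) as written: -70.9 kcal
(d) as written: -134.3 kcal
(e) reversed and × 2: (-2)·(-57.8) = +115.6 kcal
Summing the manipulated equations, ΔH_rxn = (-1)·(-68.3) + (1)·(-70.9) + (1)·(-134.3) + (-2)·(-57.8) = -21.3 kcal

ΔH_rxn = -21.3 kcal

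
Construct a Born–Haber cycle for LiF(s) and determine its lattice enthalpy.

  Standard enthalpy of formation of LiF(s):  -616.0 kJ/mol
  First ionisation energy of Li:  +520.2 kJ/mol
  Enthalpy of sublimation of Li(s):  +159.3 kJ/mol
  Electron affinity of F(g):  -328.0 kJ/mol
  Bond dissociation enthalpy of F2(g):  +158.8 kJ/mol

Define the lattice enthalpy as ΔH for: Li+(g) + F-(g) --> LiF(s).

U = -1046.9 kJ/mol

ΔHf° = 1·ΔHsub + 1·(ΣIE) + 1/2·D(F2) + 1·EA + U
-616.0 = 1·(+159.3) + 1·(+520.2) + 1/2·(+158.8) + 1·(-328.0) + U
U = -616.0 − (+430.9) = -1046.9 kJ/mol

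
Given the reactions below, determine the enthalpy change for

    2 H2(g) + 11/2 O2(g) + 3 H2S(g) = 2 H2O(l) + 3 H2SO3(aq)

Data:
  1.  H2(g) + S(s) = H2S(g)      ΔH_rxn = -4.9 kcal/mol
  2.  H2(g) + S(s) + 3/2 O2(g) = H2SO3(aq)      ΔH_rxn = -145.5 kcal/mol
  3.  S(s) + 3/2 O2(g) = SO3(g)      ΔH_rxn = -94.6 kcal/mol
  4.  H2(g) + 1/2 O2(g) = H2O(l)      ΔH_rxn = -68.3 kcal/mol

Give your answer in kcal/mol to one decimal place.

ΔH_rxn = -558.4 kcal/mol

eq. 1 reversed and × 3 (H2S(g) must end up as a reactant; scale by 3 for the 3 H2S(g)): (-3)·(-4.9) = +14.7 kcal/mol
eq. 2 × 3 (×3 to match 3 H2SO3(aq) in the target): (3)·(-145.5) = -436.5 kcal/mol
eq. 3: not needed (SO3(g) appears nowhere else).
eq. 4 × 2 (×2 to match 2 H2O(l) in the target): (2)·(-68.3) = -136.6 kcal/mol
By Hess's law, ΔH_rxn = (-3)·(-4.9) + (3)·(-145.5) + (2)·(-68.3) = -558.4 kcal/mol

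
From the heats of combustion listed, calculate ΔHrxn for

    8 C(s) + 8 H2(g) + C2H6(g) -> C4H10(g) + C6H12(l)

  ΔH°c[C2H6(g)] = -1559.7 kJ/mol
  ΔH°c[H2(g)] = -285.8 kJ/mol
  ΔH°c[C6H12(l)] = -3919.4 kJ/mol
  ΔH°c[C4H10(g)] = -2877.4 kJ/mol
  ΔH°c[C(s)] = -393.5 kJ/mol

With combustion enthalpies, reactants minus products:
= [8·(-393.5) + 8·(-285.8) + 1·(-1559.7)] − [1·(-2877.4) + 1·(-3919.4)]
= -197.3 kJ/mol

ΔHrxn = -197.3 kJ/mol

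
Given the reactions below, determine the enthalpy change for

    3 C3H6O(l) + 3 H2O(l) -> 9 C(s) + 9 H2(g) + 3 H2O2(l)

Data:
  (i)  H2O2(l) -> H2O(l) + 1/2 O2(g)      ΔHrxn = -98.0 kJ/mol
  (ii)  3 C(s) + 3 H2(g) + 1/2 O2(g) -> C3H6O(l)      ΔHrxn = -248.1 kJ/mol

(i) reversed and × 3 (H2O2(l) must end up as a product; ×3 to match 3 H2O2(l) in the target): (-3)·(-98.0) = +294.0 kJ/mol
(ii) reversed and × 3 (reverse to put C3H6O(l) on the reactant side; ×3 to match 3 C3H6O(l) in the target): (-3)·(-248.1) = +744.3 kJ/mol
ΔHrxn = (-3)·(-98.0) + (-3)·(-248.1) = 1038.3 kJ/mol

ΔHrxn = 1038.3 kJ/mol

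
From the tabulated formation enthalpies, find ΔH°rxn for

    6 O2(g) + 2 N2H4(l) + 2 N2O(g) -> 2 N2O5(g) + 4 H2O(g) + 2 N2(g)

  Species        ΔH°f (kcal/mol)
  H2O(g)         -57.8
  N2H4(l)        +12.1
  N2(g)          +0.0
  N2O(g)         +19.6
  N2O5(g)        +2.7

ΔH°rxn = -289.2 kcal/mol

Products: 2·(+2.7) + 4·(-57.8) + 2·(+0.0) = -225.8
Reactants: 6·(+0.0) + 2·(+12.1) + 2·(+19.6) = +63.4
ΔH°rxn = (-225.8) − (+63.4) = -289.2 kcal/mol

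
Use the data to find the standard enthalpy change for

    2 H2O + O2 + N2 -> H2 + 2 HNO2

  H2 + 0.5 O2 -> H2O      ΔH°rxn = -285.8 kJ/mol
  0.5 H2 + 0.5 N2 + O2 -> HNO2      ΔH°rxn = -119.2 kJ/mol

equation 1 reversed and × 2: (-2)·(-285.8) = +571.6 kJ/mol
equation 2 × 2: (2)·(-119.2) = -238.4 kJ/mol
By Hess's law, ΔH°rxn = (-2)·(-285.8) + (2)·(-119.2) = 333.2 kJ/mol

ΔH°rxn = 333.2 kJ/mol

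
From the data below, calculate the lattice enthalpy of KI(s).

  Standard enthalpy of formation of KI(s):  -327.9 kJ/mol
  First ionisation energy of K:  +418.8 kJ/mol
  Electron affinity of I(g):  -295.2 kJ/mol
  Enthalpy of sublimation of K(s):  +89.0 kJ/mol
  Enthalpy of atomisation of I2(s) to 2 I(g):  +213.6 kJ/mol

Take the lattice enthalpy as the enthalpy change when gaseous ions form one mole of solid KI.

ΔHf° = 1·ΔHsub + 1·(ΣIE) + 1/2·D(I2) + 1·EA + U
-327.9 = 1·(+89.0) + 1·(+418.8) + 1/2·(+213.6) + 1·(-295.2) + U
U = -327.9 − (+319.4) = -647.3 kJ/mol

U = -647.3 kJ/mol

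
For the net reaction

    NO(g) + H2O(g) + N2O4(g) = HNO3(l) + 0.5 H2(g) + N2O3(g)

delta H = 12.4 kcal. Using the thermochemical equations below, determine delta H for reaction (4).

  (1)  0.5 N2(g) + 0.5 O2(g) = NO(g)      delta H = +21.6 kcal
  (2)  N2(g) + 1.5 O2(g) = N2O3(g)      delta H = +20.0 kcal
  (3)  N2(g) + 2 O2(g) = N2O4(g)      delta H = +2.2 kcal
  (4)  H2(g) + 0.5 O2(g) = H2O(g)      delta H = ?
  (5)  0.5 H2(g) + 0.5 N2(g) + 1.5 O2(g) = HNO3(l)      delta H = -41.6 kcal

delta H = -57.8 kcal

(1) reversed (NO(g) must end up as a reactant): -21.6 kcal
(2) as written (N2O3(g) already on the product side): +20.0 kcal
(3) reversed (reverse to put N2O4(g) on the reactant side): -2.2 kcal
(4) reversed (reverse to put H2O(g) on the reactant side): contributes −x
(5) as written (HNO3(l) already on the product side): -41.6 kcal
+12.4 = (-21.6) + (+20.0) + (-2.2) + (-41.6) − x
x = (+12.4 − (-45.4)) / (-1) = -57.8 kcal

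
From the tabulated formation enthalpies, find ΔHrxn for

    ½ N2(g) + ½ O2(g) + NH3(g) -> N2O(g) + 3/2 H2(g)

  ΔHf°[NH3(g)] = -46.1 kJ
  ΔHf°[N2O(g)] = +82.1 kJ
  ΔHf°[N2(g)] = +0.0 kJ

ΔHrxn = 128.2 kJ

ΔH°rxn = Σ nΔHf°(products) − Σ nΔHf°(reactants).
Products: 1·(+82.1) + 3/2·(+0.0) = +82.1
Reactants: 1/2·(+0.0) + 1/2·(+0.0) + 1·(-46.1) = -46.1
ΔHrxn = (+82.1) − (-46.1) = 128.2 kJ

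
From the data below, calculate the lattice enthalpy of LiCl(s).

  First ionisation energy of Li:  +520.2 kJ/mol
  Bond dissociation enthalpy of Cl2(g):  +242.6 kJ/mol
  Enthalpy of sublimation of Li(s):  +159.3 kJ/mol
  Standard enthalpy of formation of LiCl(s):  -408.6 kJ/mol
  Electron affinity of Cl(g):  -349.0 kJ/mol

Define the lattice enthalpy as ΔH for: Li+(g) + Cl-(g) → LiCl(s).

ΔHf° = 1·ΔHsub + 1·(ΣIE) + 1/2·D(Cl2) + 1·EA + U
-408.6 = 1·(+159.3) + 1·(+520.2) + 1/2·(+242.6) + 1·(-349.0) + U
U = -408.6 − (+451.8) = -860.4 kJ/mol

U = -860.4 kJ/mol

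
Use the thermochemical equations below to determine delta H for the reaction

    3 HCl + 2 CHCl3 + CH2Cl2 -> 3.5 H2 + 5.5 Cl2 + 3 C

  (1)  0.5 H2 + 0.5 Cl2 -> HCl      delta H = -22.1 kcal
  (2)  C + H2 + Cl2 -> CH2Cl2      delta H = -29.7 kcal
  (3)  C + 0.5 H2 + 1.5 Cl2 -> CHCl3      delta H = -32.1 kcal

delta H = 160.2 kcal

(1) reversed and × 3: (-3)·(-22.1) = +66.3 kcal
(2) reversed: +29.7 kcal
(3) reversed and × 2: (-2)·(-32.1) = +64.2 kcal
Since enthalpy is a state function, delta H = (-3)·(-22.1) + (-1)·(-29.7) + (-2)·(-32.1) = 160.2 kcal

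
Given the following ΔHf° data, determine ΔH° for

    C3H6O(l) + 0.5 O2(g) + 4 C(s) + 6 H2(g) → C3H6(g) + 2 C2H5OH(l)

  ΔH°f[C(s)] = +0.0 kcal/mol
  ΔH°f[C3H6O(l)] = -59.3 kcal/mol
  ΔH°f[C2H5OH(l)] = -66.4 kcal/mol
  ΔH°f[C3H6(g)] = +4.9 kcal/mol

ΔH° = -68.6 kcal/mol

Products: 1·(+4.9) + 2·(-66.4) = -127.9
Reactants: 1·(-59.3) + 1/2·(+0.0) + 4·(+0.0) + 6·(+0.0) = -59.3
ΔH° = (-127.9) − (-59.3) = -68.6 kcal/mol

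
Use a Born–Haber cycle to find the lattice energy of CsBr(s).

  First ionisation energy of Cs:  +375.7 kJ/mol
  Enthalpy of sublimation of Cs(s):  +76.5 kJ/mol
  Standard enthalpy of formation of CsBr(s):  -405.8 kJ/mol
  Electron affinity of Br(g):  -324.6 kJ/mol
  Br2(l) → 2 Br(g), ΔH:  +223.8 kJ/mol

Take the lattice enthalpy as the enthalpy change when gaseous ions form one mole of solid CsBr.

U = -645.3 kJ/mol

ΔHf° = 1·ΔHsub + 1·(ΣIE) + 1/2·D(Br2) + 1·EA + U
-405.8 = 1·(+76.5) + 1·(+375.7) + 1/2·(+223.8) + 1·(-324.6) + U
U = -405.8 − (+239.5) = -645.3 kJ/mol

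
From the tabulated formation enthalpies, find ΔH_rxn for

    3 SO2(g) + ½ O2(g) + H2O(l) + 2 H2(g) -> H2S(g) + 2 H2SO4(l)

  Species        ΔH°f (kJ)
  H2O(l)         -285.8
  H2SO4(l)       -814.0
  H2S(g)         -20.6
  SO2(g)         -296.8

ΔH°rxn = Σ nΔHf°(products) − Σ nΔHf°(reactants).
Products: 1·(-20.6) + 2·(-814.0) = -1648.6
Reactants: 3·(-296.8) + 1/2·(+0.0) + 1·(-285.8) + 2·(+0.0) = -1176.2
ΔH_rxn = (-1648.6) − (-1176.2) = -472.4 kJ

ΔH_rxn = -472.4 kJ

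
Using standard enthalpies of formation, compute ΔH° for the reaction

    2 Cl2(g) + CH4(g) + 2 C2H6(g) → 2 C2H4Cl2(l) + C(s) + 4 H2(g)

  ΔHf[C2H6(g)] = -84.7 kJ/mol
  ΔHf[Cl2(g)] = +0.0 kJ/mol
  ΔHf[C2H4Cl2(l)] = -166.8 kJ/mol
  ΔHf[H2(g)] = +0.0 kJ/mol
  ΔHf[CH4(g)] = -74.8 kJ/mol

Products: 2·(-166.8) + 1·(+0.0) + 4·(+0.0) = -333.6
Reactants: 2·(+0.0) + 1·(-74.8) + 2·(-84.7) = -244.2
ΔH° = (-333.6) − (-244.2) = -89.4 kJ/mol

ΔH° = -89.4 kJ/mol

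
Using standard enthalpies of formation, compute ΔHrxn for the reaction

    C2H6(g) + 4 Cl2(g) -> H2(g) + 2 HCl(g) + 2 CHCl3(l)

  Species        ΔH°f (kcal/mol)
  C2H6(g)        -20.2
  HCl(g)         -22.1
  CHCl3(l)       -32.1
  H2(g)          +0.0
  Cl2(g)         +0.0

ΔHrxn = -88.2 kcal/mol

ΔH°rxn = Σ nΔHf°(products) − Σ nΔHf°(reactants).
Products: 1·(+0.0) + 2·(-22.1) + 2·(-32.1) = -108.4
Reactants: 1·(-20.2) + 4·(+0.0) = -20.2
ΔHrxn = (-108.4) − (-20.2) = -88.2 kcal/mol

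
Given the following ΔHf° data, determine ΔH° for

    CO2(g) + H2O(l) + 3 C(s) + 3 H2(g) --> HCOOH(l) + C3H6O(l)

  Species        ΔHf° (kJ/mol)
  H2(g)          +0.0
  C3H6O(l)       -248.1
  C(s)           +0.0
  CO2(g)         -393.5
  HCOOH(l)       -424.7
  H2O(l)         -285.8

ΔH° = 6.5 kJ/mol

Products: 1·(-424.7) + 1·(-248.1) = -672.8
Reactants: 1·(-393.5) + 1·(-285.8) + 3·(+0.0) + 3·(+0.0) = -679.3
ΔH° = (-672.8) − (-679.3) = 6.5 kJ/mol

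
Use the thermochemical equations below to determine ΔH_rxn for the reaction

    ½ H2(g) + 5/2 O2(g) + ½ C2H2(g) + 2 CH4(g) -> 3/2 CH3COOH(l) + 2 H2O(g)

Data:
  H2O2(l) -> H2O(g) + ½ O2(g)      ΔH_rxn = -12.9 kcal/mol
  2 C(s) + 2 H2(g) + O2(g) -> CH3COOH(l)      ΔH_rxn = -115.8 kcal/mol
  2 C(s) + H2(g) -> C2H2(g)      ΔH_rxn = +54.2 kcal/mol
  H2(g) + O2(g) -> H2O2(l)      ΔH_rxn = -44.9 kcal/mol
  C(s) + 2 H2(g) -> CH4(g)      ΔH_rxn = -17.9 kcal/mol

equation 1 × 2 (×2 to match 2 H2O(g) in the target): (2)·(-12.9) = -25.8 kcal/mol
equation 2 × 3/2 (×3/2 to match 3/2 CH3COOH(l) in the target): (3/2)·(-115.8) = -173.7 kcal/mol
equation 3 reversed and × 1/2 (C2H2(g) must end up as a reactant; ×1/2 to match 1/2 C2H2(g) in the target): (-1/2)·(+54.2) = -27.1 kcal/mol
equation 4 × 2: (2)·(-44.9) = -89.8 kcal/mol
equation 5 reversed and × 2 (CH4(g) must end up as a reactant; scale by 2 for the 2 CH4(g)): (-2)·(-17.9) = +35.8 kcal/mol
By Hess's law, ΔH_rxn = (-25.8) + (-173.7) + (-27.1) + (-89.8) + (+35.8) = -280.6 kcal/mol

ΔH_rxn = -280.6 kcal/mol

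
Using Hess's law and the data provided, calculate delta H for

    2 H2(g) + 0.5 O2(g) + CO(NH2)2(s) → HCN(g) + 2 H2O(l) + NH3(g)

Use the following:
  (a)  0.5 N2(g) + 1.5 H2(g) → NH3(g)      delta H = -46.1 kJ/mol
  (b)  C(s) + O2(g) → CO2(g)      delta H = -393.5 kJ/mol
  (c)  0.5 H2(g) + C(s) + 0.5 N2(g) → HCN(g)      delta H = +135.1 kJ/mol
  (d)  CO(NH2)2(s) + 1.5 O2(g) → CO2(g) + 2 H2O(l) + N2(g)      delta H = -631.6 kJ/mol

(a) as written (NH3(g) already on the product side): -46.1 kJ/mol
(b) reversed: +393.5 kJ/mol
(c) as written (HCN(g) already on the product side): +135.1 kJ/mol
(d) as written (CO(NH2)2(s) already on the reactant side): -631.6 kJ/mol
delta H = (-46.1) + (+393.5) + (+135.1) + (-631.6) = -149.1 kJ/mol

delta H = -149.1 kJ/mol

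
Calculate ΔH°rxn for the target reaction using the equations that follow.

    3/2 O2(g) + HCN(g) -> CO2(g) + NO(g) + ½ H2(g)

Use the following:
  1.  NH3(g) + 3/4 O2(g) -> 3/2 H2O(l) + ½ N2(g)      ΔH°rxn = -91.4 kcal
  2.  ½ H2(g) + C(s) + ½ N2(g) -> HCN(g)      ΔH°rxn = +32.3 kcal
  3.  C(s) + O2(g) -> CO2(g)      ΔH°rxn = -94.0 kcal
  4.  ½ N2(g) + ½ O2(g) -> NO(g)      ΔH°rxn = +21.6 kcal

ΔH°rxn = -104.7 kcal

eq. 1: not needed.
eq. 2 reversed: -32.3 kcal
eq. 3 as written: -94.0 kcal
eq. 4 as written: +21.6 kcal
Combining the equations, ΔH°rxn = (-32.3) + (-94.0) + (+21.6) = -104.7 kcal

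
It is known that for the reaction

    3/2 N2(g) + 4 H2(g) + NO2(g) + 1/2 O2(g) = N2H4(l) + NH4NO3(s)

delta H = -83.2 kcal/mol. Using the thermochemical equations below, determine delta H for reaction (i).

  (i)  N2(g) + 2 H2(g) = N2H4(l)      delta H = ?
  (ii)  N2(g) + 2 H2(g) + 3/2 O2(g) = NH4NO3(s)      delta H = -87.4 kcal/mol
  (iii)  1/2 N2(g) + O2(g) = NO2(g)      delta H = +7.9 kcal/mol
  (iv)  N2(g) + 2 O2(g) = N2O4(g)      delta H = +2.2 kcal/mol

delta H = 12.1 kcal/mol

(i) as written: contributes x
(ii) as written: -87.4 kcal/mol
(iii) reversed: -7.9 kcal/mol
(iv): not needed.
-83.2 = (-87.4) + (-7.9) + x
x = (-83.2 − (-95.3)) / (1) = 12.1 kcal/mol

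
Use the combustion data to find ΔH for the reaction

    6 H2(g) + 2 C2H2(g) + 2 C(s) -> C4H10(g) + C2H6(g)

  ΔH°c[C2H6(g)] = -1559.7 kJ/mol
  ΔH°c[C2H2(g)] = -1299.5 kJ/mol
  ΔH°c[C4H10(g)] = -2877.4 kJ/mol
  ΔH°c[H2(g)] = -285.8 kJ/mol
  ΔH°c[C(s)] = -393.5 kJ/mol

ΔH = -663.7 kJ/mol

Using ΔH = Σ nΔHc°(reactants) − Σ nΔHc°(products):
= [6·(-285.8) + 2·(-1299.5) + 2·(-393.5)] − [1·(-2877.4) + 1·(-1559.7)]
= -663.7 kJ/mol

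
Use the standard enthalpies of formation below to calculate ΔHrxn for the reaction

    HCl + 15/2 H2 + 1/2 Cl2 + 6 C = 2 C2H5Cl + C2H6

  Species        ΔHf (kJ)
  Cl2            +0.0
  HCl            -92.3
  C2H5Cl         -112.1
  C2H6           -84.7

ΔHrxn = -216.6 kJ

Products: 2·(-112.1) + 1·(-84.7) = -308.9
Reactants: 1·(-92.3) + 15/2·(+0.0) + 1/2·(+0.0) + 6·(+0.0) = -92.3
ΔHrxn = (-308.9) − (-92.3) = -216.6 kJ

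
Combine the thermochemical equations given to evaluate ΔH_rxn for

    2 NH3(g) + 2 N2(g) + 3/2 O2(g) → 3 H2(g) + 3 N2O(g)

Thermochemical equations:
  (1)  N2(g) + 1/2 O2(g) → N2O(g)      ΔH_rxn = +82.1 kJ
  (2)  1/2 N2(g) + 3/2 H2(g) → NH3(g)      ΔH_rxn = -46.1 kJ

ΔH_rxn = 338.5 kJ

(1) × 3: (3)·(+82.1) = +246.3 kJ
(2) reversed and × 2: (-2)·(-46.1) = +92.2 kJ
ΔH_rxn = (+246.3) + (+92.2) = 338.5 kJ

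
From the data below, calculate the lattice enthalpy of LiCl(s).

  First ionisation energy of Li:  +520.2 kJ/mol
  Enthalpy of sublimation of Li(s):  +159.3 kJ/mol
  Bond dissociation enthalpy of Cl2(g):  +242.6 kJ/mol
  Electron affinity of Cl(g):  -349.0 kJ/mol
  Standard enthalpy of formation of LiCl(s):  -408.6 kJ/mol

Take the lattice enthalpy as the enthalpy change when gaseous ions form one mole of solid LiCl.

U = -860.4 kJ/mol

ΔHf° = 1·ΔHsub + 1·(ΣIE) + 1/2·D(Cl2) + 1·EA + U
-408.6 = 1·(+159.3) + 1·(+520.2) + 1/2·(+242.6) + 1·(-349.0) + U
U = -408.6 − (+451.8) = -860.4 kJ/mol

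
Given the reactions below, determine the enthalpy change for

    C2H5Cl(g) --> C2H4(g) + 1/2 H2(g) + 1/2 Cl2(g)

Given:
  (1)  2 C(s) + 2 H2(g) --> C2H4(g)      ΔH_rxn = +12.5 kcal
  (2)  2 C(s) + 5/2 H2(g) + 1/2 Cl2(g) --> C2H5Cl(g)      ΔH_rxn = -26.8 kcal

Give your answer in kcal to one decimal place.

(1) as written (C2H4(g) already on the product side): +12.5 kcal
(2) reversed (reverse to put C2H5Cl(g) on the reactant side): +26.8 kcal
Summing the manipulated equations, ΔH_rxn = (1)·(+12.5) + (-1)·(-26.8) = 39.3 kcal

ΔH_rxn = 39.3 kcal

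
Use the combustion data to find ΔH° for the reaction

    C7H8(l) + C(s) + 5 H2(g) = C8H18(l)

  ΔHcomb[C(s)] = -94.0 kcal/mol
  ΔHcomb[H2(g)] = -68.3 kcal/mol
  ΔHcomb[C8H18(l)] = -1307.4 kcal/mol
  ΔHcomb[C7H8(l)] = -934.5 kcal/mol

ΔH° = -62.6 kcal/mol

With combustion enthalpies, reactants minus products:
= [1·(-934.5) + 1·(-94.0) + 5·(-68.3)] − [1·(-1307.4)]
= -62.6 kcal/mol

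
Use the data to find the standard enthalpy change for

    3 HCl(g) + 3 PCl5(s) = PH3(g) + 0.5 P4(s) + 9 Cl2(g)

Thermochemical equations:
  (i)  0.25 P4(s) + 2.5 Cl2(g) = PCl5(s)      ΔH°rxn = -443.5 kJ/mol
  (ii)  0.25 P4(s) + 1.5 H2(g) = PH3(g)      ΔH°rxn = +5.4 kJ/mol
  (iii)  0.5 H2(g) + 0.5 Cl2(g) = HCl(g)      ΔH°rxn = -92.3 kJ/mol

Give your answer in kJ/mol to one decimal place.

(i) reversed and × 3: (-3)·(-443.5) = +1330.5 kJ/mol
(ii) as written: +5.4 kJ/mol
(iii) reversed and × 3: (-3)·(-92.3) = +276.9 kJ/mol
ΔH°rxn = (+1330.5) + (+5.4) + (+276.9) = 1612.8 kJ/mol

ΔH°rxn = 1612.8 kJ/mol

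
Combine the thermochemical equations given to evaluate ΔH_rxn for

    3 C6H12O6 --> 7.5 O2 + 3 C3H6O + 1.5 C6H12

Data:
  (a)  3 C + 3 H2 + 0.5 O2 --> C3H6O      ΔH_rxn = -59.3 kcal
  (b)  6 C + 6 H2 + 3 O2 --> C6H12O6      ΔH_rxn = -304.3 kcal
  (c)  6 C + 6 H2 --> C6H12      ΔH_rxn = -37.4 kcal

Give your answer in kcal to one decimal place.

(a) × 3 (×3 to match 3 C3H6O in the target): (3)·(-59.3) = -177.9 kcal
(b) reversed and × 3 (reverse to put C6H12O6 on the reactant side; ×3 to match 3 C6H12O6 in the target): (-3)·(-304.3) = +912.9 kcal
(c) × 3/2 (×3/2 to match 3/2 C6H12 in the target): (3/2)·(-37.4) = -56.1 kcal
Combining the equations, ΔH_rxn = (3)·(-59.3) + (-3)·(-304.3) + (3/2)·(-37.4) = 678.9 kcal

ΔH_rxn = 678.9 kcal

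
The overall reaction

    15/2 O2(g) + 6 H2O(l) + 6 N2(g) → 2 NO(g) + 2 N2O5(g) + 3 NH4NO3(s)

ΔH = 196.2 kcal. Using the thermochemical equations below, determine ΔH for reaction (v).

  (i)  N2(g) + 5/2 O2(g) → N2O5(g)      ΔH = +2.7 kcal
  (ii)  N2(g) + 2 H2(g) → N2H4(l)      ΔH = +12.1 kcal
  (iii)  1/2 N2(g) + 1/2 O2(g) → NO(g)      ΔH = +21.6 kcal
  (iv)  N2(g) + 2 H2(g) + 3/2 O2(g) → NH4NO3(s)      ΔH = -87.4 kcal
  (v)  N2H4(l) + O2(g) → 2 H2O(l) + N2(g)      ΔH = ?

(i) × 2 (scale by 2 for the 2 N2O5(g)): (2)·(+2.7) = +5.4 kcal
(ii) reversed and × 3: (-3)·(+12.1) = -36.3 kcal
(iii) × 2 (×2 to match 2 NO(g) in the target): (2)·(+21.6) = +43.2 kcal
(iv) × 3 (×3 to match 3 NH4NO3(s) in the target): (3)·(-87.4) = -262.2 kcal
(v) reversed and × 3 (reverse to put H2O(l) on the reactant side; scale by 3 for the 6 H2O(l)): contributes −3·x
+196.2 = (+5.4) + (-36.3) + (+43.2) + (-262.2) − 3·x
x = (+196.2 − (-249.9)) / (-3) = -148.7 kcal

ΔH = -148.7 kcal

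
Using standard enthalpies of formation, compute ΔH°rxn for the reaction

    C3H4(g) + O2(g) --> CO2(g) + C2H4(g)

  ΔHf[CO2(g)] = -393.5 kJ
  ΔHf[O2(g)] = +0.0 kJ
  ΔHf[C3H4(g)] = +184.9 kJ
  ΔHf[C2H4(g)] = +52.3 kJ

ΔH°rxn = -526.1 kJ

ΔH°rxn = Σ nΔHf°(products) − Σ nΔHf°(reactants).
Products: 1·(-393.5) + 1·(+52.3) = -341.2
Reactants: 1·(+184.9) + 1·(+0.0) = +184.9
ΔH°rxn = (-341.2) − (+184.9) = -526.1 kJ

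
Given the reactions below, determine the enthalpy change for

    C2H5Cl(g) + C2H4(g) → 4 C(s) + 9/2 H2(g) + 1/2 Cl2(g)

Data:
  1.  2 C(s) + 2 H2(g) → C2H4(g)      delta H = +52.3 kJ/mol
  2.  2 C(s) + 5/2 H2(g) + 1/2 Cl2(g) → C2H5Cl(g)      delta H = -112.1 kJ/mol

delta H = 59.8 kJ/mol

eq. 1 reversed (C2H4(g) must end up as a reactant): -52.3 kJ/mol
eq. 2 reversed (C2H5Cl(g) must end up as a reactant): +112.1 kJ/mol
Since enthalpy is a state function, delta H = (-52.3) + (+112.1) = 59.8 kJ/mol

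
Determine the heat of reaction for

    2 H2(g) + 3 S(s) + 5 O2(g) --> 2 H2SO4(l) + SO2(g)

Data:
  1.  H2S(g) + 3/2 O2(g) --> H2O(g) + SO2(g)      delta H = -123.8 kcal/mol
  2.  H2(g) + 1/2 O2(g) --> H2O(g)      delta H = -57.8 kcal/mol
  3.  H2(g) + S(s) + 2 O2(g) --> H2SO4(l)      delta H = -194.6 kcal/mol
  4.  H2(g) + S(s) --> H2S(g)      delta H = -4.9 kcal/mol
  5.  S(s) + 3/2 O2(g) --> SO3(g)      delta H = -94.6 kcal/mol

delta H = -460.1 kcal/mol

eq. 1 as written: -123.8 kcal/mol
eq. 2 reversed: +57.8 kcal/mol
eq. 3 × 2: (2)·(-194.6) = -389.2 kcal/mol
eq. 4 as written: -4.9 kcal/mol
eq. 5: not needed.
By Hess's law, delta H = (1)·(-123.8) + (-1)·(-57.8) + (2)·(-194.6) + (1)·(-4.9) = -460.1 kcal/mol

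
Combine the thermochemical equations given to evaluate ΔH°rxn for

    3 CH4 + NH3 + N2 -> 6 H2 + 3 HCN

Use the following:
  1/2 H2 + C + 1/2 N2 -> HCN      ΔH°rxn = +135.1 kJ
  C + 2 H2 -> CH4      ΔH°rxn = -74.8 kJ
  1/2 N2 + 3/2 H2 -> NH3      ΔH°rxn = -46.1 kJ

ΔH°rxn = 675.8 kJ

equation 1 × 3 (×3 to match 3 HCN in the target): (3)·(+135.1) = +405.3 kJ
equation 2 reversed and × 3 (CH4 must end up as a reactant; scale by 3 for the 3 CH4): (-3)·(-74.8) = +224.4 kJ
equation 3 reversed (reverse to put NH3 on the reactant side): +46.1 kJ
ΔH°rxn = (+405.3) + (+224.4) + (+46.1) = 675.8 kJ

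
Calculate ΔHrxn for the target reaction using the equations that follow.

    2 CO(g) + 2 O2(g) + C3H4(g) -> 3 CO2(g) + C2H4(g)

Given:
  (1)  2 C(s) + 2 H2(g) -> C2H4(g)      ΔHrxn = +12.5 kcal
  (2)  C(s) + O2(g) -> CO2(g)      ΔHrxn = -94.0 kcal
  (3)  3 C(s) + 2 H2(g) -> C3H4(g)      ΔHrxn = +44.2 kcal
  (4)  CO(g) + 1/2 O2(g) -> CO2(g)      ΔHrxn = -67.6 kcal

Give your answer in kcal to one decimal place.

ΔHrxn = -260.9 kcal

(1) as written (C2H4(g) already on the product side): +12.5 kcal
(2) as written: -94.0 kcal
(3) reversed (C3H4(g) must end up as a reactant): -44.2 kcal
(4) × 2 (scale by 2 for the 2 CO(g)): (2)·(-67.6) = -135.2 kcal
Summing the manipulated equations, ΔHrxn = (+12.5) + (-94.0) + (-44.2) + (-135.2) = -260.9 kcal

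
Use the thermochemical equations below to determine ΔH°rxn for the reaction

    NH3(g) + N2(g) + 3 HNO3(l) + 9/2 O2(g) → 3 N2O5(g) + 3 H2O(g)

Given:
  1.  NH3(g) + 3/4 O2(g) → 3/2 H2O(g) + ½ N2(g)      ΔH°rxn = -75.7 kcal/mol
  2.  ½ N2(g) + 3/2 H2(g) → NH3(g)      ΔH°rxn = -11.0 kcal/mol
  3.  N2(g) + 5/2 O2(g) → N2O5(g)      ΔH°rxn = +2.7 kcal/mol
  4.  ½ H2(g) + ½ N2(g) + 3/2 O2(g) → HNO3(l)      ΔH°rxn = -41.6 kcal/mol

eq. 1 × 2: (2)·(-75.7) = -151.4 kcal/mol
eq. 2 as written: -11.0 kcal/mol
eq. 3 × 3: (3)·(+2.7) = +8.1 kcal/mol
eq. 4 reversed and × 3: (-3)·(-41.6) = +124.8 kcal/mol
ΔH°rxn = (-151.4) + (-11.0) + (+8.1) + (+124.8) = -29.5 kcal/mol

ΔH°rxn = -29.5 kcal/mol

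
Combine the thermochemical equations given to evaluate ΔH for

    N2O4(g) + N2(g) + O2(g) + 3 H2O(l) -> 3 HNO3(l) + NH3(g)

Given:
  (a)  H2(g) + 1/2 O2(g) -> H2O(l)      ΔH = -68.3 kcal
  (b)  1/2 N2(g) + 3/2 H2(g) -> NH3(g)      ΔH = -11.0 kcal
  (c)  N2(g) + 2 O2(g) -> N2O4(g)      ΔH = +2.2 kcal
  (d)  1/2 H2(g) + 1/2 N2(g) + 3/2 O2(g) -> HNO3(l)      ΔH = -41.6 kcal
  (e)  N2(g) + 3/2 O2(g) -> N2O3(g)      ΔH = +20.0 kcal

ΔH = 66.9 kcal

(a) reversed and × 3: (-3)·(-68.3) = +204.9 kcal
(b) as written: -11.0 kcal
(c) reversed: -2.2 kcal
(d) × 3: (3)·(-41.6) = -124.8 kcal
(e): not needed.
ΔH = (+204.9) + (-11.0) + (-2.2) + (-124.8) = 66.9 kcal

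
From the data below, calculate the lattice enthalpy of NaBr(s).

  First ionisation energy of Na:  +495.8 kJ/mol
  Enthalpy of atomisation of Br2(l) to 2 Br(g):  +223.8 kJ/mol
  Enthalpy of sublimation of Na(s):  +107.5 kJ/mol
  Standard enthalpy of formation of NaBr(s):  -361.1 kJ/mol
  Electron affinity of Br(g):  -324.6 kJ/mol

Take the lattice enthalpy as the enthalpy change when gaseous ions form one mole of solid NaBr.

ΔHf° = 1·ΔHsub + 1·(ΣIE) + 1/2·D(Br2) + 1·EA + U
-361.1 = 1·(+107.5) + 1·(+495.8) + 1/2·(+223.8) + 1·(-324.6) + U
U = -361.1 − (+390.6) = -751.7 kJ/mol

U = -751.7 kJ/mol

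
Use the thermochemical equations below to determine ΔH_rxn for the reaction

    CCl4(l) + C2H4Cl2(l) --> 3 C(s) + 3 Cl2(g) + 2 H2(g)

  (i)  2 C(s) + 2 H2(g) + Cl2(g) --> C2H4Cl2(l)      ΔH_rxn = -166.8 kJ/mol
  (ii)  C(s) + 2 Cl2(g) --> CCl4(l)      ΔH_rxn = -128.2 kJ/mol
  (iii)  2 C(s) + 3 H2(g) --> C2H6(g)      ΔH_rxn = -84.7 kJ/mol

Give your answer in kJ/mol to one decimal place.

ΔH_rxn = 295.0 kJ/mol

(i) reversed: +166.8 kJ/mol
(ii) reversed: +128.2 kJ/mol
(iii): not needed.
Summing the manipulated equations, ΔH_rxn = (+166.8) + (+128.2) = 295.0 kJ/mol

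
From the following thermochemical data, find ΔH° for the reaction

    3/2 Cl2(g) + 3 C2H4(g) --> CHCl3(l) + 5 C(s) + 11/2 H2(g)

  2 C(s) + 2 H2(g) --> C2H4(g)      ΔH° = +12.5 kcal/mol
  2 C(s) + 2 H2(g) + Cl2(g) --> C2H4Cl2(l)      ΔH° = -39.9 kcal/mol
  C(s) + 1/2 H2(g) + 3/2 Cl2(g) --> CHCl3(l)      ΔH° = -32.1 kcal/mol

equation 1 reversed and × 3 (C2H4(g) must end up as a reactant; scale by 3 for the 3 C2H4(g)): (-3)·(+12.5) = -37.5 kcal/mol
equation 2: not needed (C2H4Cl2(l) appears nowhere else).
equation 3 as written (CHCl3(l) already on the product side): -32.1 kcal/mol
By Hess's law, ΔH° = (-3)·(+12.5) + (1)·(-32.1) = -69.6 kcal/mol

ΔH° = -69.6 kcal/mol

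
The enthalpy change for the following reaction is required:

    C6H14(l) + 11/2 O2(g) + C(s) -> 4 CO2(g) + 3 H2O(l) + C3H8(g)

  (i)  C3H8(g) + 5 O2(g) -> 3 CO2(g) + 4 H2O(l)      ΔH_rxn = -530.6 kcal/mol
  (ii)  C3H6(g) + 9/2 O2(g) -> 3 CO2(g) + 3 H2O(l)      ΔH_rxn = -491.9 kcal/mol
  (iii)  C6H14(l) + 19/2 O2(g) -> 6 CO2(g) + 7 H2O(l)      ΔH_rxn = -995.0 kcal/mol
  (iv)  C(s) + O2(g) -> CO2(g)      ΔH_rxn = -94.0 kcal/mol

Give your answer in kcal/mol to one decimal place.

(i) reversed: +530.6 kcal/mol
(ii): not needed.
(iii) as written: -995.0 kcal/mol
(iv) as written: -94.0 kcal/mol
Since enthalpy is a state function, ΔH_rxn = (-1)·(-530.6) + (1)·(-995.0) + (1)·(-94.0) = -558.4 kcal/mol

ΔH_rxn = -558.4 kcal/mol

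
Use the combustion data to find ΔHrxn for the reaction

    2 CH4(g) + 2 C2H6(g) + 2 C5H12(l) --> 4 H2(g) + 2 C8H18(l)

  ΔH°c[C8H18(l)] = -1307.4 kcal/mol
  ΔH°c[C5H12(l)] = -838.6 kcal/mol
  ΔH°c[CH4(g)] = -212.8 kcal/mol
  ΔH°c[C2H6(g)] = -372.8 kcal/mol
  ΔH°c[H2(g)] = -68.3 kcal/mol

ΔHrxn = 39.6 kcal/mol

Using ΔH = Σ nΔHc°(reactants) − Σ nΔHc°(products):
= [2·(-212.8) + 2·(-372.8) + 2·(-838.6)] − [4·(-68.3) + 2·(-1307.4)]
= 39.6 kcal/mol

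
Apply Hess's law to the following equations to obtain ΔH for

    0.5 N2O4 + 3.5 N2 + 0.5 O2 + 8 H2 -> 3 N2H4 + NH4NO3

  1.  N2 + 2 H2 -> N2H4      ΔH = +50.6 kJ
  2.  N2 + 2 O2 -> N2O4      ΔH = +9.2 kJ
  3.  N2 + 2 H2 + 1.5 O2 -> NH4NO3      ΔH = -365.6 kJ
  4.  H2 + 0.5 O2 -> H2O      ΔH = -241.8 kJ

ΔH = -218.4 kJ

eq. 1 × 3: (3)·(+50.6) = +151.8 kJ
eq. 2 reversed and × 1/2: (-1/2)·(+9.2) = -4.6 kJ
eq. 3 as written: -365.6 kJ
eq. 4: not needed.
Summing the manipulated equations, ΔH = (3)·(+50.6) + (-1/2)·(+9.2) + (1)·(-365.6) = -218.4 kJ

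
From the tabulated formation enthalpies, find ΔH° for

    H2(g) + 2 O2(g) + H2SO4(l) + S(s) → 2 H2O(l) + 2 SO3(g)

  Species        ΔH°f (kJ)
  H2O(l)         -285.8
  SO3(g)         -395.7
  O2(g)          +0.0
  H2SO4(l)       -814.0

ΔH° = -549.0 kJ

ΔH°rxn = Σ nΔHf°(products) − Σ nΔHf°(reactants).
Products: 2·(-285.8) + 2·(-395.7) = -1363.0
Reactants: 1·(+0.0) + 2·(+0.0) + 1·(-814.0) + 1·(+0.0) = -814.0
ΔH° = (-1363.0) − (-814.0) = -549.0 kJ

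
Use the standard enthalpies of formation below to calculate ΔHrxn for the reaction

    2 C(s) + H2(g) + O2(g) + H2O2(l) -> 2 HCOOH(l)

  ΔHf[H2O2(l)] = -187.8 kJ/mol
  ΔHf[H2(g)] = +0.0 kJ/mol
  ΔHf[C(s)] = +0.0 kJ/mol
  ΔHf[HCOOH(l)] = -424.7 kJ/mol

ΔH°rxn = Σ nΔHf°(products) − Σ nΔHf°(reactants).
Products: 2·(-424.7) = -849.4
Reactants: 2·(+0.0) + 1·(+0.0) + 1·(+0.0) + 1·(-187.8) = -187.8
ΔHrxn = (-849.4) − (-187.8) = -661.6 kJ/mol

ΔHrxn = -661.6 kJ/mol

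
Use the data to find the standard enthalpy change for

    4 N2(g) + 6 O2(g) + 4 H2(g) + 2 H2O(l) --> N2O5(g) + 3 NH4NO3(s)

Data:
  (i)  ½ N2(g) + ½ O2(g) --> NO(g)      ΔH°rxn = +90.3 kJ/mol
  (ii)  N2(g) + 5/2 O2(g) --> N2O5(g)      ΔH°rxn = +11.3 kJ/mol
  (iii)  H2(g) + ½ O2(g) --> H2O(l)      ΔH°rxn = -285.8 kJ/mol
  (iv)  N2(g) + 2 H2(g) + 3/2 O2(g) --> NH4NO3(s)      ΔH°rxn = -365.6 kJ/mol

ΔH°rxn = -513.9 kJ/mol

(i): not needed.
(ii) as written: +11.3 kJ/mol
(iii) reversed and × 2: (-2)·(-285.8) = +571.6 kJ/mol
(iv) × 3: (3)·(-365.6) = -1096.8 kJ/mol
ΔH°rxn = (+11.3) + (+571.6) + (-1096.8) = -513.9 kJ/mol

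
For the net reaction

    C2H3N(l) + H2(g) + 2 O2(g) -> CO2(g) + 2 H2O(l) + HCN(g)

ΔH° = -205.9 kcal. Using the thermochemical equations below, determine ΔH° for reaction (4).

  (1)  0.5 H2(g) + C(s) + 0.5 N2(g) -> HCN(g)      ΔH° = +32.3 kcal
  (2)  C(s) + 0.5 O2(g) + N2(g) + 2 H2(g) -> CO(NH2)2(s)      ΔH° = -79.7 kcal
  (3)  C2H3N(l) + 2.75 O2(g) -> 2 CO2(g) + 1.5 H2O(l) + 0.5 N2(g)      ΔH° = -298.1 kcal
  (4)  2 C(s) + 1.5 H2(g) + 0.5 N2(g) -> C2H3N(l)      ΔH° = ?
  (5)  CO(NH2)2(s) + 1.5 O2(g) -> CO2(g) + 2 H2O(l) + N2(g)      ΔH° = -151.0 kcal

ΔH° = 7.5 kcal

(1) as written (HCN(g) already on the product side): +32.3 kcal
(2) as written: -79.7 kcal
(3): not needed.
(4) reversed: contributes −x
(5) as written: -151.0 kcal
-205.9 = (+32.3) + (-79.7) + (-151.0) − x
x = (-205.9 − (-198.4)) / (-1) = 7.5 kcal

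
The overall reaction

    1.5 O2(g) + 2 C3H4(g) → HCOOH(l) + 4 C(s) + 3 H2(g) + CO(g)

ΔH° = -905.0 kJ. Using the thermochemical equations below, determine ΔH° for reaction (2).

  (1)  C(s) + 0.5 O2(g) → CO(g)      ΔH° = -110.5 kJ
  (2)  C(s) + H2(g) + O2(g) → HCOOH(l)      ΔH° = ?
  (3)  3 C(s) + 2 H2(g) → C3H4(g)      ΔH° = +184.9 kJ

(1) as written: -110.5 kJ
(2) as written: contributes x
(3) reversed and × 2: (-2)·(+184.9) = -369.8 kJ
-905.0 = (-110.5) + (-369.8) + x
x = (-905.0 − (-480.3)) / (1) = -424.7 kJ

ΔH° = -424.7 kJ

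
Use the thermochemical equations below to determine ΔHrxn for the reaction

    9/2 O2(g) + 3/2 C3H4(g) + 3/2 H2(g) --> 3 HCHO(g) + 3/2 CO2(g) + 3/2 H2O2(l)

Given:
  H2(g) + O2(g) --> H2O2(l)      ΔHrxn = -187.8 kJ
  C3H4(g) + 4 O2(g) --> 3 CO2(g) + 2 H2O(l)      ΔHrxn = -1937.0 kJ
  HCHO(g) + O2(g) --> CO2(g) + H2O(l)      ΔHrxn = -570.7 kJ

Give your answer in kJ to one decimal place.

ΔHrxn = -1475.1 kJ

equation 1 × 3/2 (×3/2 to match 3/2 H2O2(l) in the target): (3/2)·(-187.8) = -281.7 kJ
equation 2 × 3/2 (scale by 3/2 for the 3/2 C3H4(g)): (3/2)·(-1937.0) = -2905.5 kJ
equation 3 reversed and × 3 (HCHO(g) must end up as a product; scale by 3 for the 3 HCHO(g)): (-3)·(-570.7) = +1712.1 kJ
By Hess's law, ΔHrxn = (3/2)·(-187.8) + (3/2)·(-1937.0) + (-3)·(-570.7) = -1475.1 kJ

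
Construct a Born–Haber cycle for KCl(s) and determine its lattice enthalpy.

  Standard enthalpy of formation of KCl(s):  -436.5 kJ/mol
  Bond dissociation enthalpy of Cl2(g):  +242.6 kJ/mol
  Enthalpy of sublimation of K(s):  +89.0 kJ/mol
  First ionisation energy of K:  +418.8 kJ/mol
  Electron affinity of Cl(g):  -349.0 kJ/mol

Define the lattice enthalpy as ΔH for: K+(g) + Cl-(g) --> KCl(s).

ΔHf° = 1·ΔHsub + 1·(ΣIE) + 1/2·D(Cl2) + 1·EA + U
-436.5 = 1·(+89.0) + 1·(+418.8) + 1/2·(+242.6) + 1·(-349.0) + U
U = -436.5 − (+280.1) = -716.6 kJ/mol

U = -716.6 kJ/mol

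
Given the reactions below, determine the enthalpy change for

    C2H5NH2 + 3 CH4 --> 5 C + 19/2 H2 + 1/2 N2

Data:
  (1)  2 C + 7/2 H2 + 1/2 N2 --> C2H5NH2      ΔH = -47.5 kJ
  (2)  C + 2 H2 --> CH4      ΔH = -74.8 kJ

ΔH = 271.9 kJ

(1) reversed: +47.5 kJ
(2) reversed and × 3: (-3)·(-74.8) = +224.4 kJ
Combining the equations, ΔH = (-1)·(-47.5) + (-3)·(-74.8) = 271.9 kJ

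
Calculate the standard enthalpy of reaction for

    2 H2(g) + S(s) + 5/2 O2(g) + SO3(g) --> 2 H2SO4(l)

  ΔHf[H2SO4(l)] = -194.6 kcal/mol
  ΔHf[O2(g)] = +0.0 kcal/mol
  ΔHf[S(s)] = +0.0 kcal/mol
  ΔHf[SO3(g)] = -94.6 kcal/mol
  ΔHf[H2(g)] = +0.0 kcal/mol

Products: 2·(-194.6) = -389.2
Reactants: 2·(+0.0) + 1·(+0.0) + 5/2·(+0.0) + 1·(-94.6) = -94.6
ΔHrxn = (-389.2) − (-94.6) = -294.6 kcal/mol

ΔHrxn = -294.6 kcal/mol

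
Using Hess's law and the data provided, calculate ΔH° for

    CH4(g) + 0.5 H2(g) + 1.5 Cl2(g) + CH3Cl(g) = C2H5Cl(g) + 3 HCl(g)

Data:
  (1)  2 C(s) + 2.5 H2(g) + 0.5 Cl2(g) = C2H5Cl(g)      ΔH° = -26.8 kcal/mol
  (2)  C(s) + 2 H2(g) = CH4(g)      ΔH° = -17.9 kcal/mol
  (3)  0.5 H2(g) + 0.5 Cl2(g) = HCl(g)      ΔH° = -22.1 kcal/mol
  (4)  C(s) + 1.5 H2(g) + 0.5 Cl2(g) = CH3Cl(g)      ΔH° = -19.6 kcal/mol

(1) as written: -26.8 kcal/mol
(2) reversed: +17.9 kcal/mol
(3) × 3: (3)·(-22.1) = -66.3 kcal/mol
(4) reversed: +19.6 kcal/mol
By Hess's law, ΔH° = (-26.8) + (+17.9) + (-66.3) + (+19.6) = -55.6 kcal/mol

ΔH° = -55.6 kcal/mol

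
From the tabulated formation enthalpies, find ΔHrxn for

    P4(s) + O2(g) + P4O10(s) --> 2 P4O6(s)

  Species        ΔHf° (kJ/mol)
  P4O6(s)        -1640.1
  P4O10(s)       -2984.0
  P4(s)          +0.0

ΔHrxn = -296.2 kJ/mol

ΔH°rxn = Σ nΔHf°(products) − Σ nΔHf°(reactants).
Products: 2·(-1640.1) = -3280.2
Reactants: 1·(+0.0) + 1·(+0.0) + 1·(-2984.0) = -2984.0
ΔHrxn = (-3280.2) − (-2984.0) = -296.2 kJ/mol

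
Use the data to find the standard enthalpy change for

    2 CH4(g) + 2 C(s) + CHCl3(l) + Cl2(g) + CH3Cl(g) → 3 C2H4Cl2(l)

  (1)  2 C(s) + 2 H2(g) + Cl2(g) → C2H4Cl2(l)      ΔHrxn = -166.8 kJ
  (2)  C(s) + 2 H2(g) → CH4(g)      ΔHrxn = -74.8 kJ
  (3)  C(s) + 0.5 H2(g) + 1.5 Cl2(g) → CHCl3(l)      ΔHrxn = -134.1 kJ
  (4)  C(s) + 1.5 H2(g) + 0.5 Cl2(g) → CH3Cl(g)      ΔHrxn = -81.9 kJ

ΔHrxn = -134.8 kJ

(1) × 3: (3)·(-166.8) = -500.4 kJ
(2) reversed and × 2: (-2)·(-74.8) = +149.6 kJ
(3) reversed: +134.1 kJ
(4) reversed: +81.9 kJ
Summing the manipulated equations, ΔHrxn = (3)·(-166.8) + (-2)·(-74.8) + (-1)·(-134.1) + (-1)·(-81.9) = -134.8 kJ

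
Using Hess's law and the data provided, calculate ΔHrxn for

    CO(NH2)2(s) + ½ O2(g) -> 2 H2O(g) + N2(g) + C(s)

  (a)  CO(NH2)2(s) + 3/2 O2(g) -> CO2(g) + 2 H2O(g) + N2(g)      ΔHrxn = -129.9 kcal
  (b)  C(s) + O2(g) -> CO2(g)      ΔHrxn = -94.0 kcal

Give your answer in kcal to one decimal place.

ΔHrxn = -35.9 kcal

(a) as written (CO(NH2)2(s) already on the reactant side): -129.9 kcal
(b) reversed (C(s) must end up as a product): +94.0 kcal
ΔHrxn = (1)·(-129.9) + (-1)·(-94.0) = -35.9 kcal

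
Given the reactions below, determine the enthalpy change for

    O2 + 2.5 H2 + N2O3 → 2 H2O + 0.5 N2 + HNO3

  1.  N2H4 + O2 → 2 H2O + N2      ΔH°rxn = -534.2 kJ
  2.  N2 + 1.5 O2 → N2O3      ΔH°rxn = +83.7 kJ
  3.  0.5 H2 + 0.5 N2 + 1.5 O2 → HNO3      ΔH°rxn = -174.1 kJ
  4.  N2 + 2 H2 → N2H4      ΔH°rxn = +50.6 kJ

ΔH°rxn = -741.4 kJ

eq. 1 as written (H2O already on the product side): -534.2 kJ
eq. 2 reversed (N2O3 must end up as a reactant): -83.7 kJ
eq. 3 as written (HNO3 already on the product side): -174.1 kJ
eq. 4 as written: +50.6 kJ
ΔH°rxn = (-534.2) + (-83.7) + (-174.1) + (+50.6) = -741.4 kJ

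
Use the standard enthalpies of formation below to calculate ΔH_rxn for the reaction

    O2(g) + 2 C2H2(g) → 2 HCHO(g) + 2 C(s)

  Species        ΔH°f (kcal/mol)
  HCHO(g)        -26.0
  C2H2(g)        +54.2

ΔH°rxn = Σ nΔHf°(products) − Σ nΔHf°(reactants).
Products: 2·(-26.0) + 2·(+0.0) = -52.0
Reactants: 1·(+0.0) + 2·(+54.2) = +108.4
ΔH_rxn = (-52.0) − (+108.4) = -160.4 kcal/mol

ΔH_rxn = -160.4 kcal/mol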